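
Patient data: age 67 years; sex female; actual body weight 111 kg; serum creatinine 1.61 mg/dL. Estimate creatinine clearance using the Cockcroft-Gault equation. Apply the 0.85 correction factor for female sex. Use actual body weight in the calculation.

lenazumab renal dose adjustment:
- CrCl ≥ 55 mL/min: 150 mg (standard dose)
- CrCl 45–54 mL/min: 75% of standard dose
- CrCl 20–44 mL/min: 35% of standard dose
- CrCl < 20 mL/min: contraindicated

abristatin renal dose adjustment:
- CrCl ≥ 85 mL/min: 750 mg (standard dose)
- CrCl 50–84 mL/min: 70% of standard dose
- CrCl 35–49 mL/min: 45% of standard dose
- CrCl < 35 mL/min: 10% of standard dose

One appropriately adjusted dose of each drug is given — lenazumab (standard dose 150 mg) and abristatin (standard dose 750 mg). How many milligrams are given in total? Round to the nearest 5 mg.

CrCl = (140 − 67) × 111 / (72 × 1.61) × 0.85 = 8103.0 / 115.92 × 0.85 ≈ 59.4 mL/min
CrCl ≈ 59 mL/min.
lenazumab: ≥ 55 mL/min → 100% of 150 mg = 150 mg.
abristatin: 50–84 mL/min → 70% of 750 mg = 525 mg.
Total = 150 + 525 = 675 mg.

675 mg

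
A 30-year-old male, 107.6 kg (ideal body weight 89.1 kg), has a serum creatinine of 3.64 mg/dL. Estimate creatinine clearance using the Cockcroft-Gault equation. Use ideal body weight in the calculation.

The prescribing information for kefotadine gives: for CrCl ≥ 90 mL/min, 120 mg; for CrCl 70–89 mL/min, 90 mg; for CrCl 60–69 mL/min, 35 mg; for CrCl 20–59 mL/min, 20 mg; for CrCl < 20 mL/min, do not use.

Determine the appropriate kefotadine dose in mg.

CrCl = (140 − 30) × 89.1 / (72 × 3.64) = 9801.0 / 262.08 ≈ 37.4 mL/min
CrCl ≈ 37 mL/min → bracket 20–59 mL/min.
Dose for this bracket: 20 mg.

20 mg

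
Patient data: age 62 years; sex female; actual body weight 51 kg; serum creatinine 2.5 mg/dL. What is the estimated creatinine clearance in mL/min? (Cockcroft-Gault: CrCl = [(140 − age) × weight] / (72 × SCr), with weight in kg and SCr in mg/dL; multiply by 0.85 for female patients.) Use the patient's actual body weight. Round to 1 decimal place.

CrCl = (140 − 62) × 51 / (72 × 2.5) × 0.85 = 3978.0 / 180.00 × 0.85 ≈ 18.8 mL/min

18.8 mL/min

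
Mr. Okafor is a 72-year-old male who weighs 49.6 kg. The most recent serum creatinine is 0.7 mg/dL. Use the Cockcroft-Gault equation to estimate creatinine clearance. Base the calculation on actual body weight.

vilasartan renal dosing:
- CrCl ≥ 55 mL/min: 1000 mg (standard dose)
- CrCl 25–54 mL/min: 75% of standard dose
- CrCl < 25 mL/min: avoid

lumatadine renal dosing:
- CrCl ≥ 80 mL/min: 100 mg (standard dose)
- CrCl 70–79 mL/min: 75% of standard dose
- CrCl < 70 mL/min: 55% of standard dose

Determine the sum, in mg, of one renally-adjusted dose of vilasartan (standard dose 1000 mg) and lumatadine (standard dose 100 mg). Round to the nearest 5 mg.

CrCl = (140 − 72) × 49.6 / (72 × 0.7) = 3372.8 / 50.40 ≈ 66.9 mL/min
CrCl ≈ 67 mL/min.
vilasartan: ≥ 55 mL/min → 100% of 1000 mg = 1000 mg.
lumatadine: < 70 mL/min → 55% of 100 mg = 55 mg.
Total = 1000 + 55 = 1055 mg.

1055 mg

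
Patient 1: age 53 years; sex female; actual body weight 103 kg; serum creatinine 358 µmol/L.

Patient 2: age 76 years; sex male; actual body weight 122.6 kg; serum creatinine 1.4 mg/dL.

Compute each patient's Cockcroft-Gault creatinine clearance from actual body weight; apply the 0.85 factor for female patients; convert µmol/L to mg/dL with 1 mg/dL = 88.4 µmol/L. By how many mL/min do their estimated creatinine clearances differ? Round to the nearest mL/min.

Patient 1: SCr = 358 / 88.4 = 4.05 mg/dL
Patient 1: CrCl = (140 − 53) × 103 / (72 × 4.05) × 0.85 = 8961.0 / 291.60 × 0.85 ≈ 26.1 mL/min
Patient 2: CrCl = (140 − 76) × 122.6 / (72 × 1.4) = 7846.4 / 100.80 ≈ 77.8 mL/min
|26.1 − 77.8| = 51.7 mL/min

52 mL/min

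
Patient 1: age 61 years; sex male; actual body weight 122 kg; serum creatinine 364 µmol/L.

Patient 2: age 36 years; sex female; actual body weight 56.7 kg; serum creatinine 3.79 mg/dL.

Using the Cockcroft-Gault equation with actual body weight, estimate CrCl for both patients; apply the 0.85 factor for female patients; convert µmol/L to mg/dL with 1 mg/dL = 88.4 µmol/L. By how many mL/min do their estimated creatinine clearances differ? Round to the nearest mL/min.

14 mL/min

Patient 1: SCr = 364 / 88.4 = 4.118 mg/dL
Patient 1: CrCl = (140 − 61) × 122 / (72 × 4.118) = 9638.0 / 296.50 ≈ 32.5 mL/min
Patient 2: CrCl = (140 − 36) × 56.7 / (72 × 3.79) × 0.85 = 5896.8 / 272.88 × 0.85 ≈ 18.4 mL/min
|32.5 − 18.4| = 14.1 mL/min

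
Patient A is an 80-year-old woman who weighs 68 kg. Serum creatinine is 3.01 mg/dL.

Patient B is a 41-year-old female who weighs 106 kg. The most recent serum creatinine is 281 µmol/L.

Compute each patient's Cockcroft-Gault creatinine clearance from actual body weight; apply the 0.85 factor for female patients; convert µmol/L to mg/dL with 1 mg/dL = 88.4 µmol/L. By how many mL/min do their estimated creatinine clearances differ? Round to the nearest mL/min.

Patient A: CrCl = (140 − 80) × 68 / (72 × 3.01) × 0.85 = 4080.0 / 216.72 × 0.85 ≈ 16.0 mL/min
Patient B: SCr = 281 / 88.4 = 3.179 mg/dL
Patient B: CrCl = (140 − 41) × 106 / (72 × 3.179) × 0.85 = 10494.0 / 228.89 × 0.85 ≈ 39.0 mL/min
|16.0 − 39.0| = 23.0 mL/min

23 mL/min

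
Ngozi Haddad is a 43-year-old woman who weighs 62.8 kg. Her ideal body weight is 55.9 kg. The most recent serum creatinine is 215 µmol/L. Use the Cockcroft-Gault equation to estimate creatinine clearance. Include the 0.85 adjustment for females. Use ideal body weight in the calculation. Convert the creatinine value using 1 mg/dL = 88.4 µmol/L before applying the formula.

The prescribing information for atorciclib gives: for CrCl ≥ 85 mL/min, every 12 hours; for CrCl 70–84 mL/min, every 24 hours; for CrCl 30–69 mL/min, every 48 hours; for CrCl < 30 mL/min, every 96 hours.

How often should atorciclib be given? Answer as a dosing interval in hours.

SCr = 215 / 88.4 = 2.432 mg/dL
CrCl = (140 − 43) × 55.9 / (72 × 2.432) × 0.85 = 5422.3 / 175.10 × 0.85 ≈ 26.3 mL/min
CrCl ≈ 26 mL/min → bracket < 30 mL/min → every 96 hours.

every 96 hours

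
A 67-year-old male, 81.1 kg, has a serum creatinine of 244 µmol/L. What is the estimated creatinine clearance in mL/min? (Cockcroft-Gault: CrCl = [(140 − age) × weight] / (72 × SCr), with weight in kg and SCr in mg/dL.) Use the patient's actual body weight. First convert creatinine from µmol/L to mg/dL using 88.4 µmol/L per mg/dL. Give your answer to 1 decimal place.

SCr = 244 / 88.4 = 2.76 mg/dL
CrCl = (140 − 67) × 81.1 / (72 × 2.76) = 5920.3 / 198.72 ≈ 29.8 mL/min

29.8 mL/min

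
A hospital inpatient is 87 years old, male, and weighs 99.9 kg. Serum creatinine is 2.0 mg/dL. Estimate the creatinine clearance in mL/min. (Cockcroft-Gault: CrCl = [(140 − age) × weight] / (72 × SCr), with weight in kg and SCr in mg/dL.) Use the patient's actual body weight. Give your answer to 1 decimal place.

CrCl = (140 − 87) × 99.9 / (72 × 2) = 5294.7 / 144.00 ≈ 36.8 mL/min

36.8 mL/min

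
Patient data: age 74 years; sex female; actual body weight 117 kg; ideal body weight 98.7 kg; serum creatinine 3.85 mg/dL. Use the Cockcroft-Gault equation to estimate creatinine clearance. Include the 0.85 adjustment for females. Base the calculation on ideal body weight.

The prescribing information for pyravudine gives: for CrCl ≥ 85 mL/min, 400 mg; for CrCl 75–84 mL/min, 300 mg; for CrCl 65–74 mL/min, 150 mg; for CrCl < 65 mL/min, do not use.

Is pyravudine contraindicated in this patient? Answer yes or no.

CrCl = (140 − 74) × 98.7 / (72 × 3.85) × 0.85 = 6514.2 / 277.20 × 0.85 ≈ 20.0 mL/min
CrCl ≈ 20 mL/min, which is < 65 mL/min.

yes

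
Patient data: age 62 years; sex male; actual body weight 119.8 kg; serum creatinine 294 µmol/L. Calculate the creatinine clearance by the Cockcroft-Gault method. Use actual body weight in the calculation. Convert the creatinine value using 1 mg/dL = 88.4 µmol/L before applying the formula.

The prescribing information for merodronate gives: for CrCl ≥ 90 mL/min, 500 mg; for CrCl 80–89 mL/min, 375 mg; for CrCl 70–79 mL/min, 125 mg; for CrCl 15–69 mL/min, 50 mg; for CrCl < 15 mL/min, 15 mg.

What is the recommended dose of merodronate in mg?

SCr = 294 / 88.4 = 3.326 mg/dL
CrCl = (140 − 62) × 119.8 / (72 × 3.326) = 9344.4 / 239.47 ≈ 39.0 mL/min
CrCl ≈ 39 mL/min → bracket 15–69 mL/min.
Dose for this bracket: 50 mg.

50 mg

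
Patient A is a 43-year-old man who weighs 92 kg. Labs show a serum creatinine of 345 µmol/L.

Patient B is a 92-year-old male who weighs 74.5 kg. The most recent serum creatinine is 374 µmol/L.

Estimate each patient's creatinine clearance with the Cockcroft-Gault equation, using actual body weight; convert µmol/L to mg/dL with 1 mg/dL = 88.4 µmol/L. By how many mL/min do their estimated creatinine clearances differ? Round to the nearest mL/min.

Patient A: SCr = 345 / 88.4 = 3.903 mg/dL
Patient A: CrCl = (140 − 43) × 92 / (72 × 3.903) = 8924.0 / 281.02 ≈ 31.8 mL/min
Patient B: SCr = 374 / 88.4 = 4.231 mg/dL
Patient B: CrCl = (140 − 92) × 74.5 / (72 × 4.231) = 3576.0 / 304.63 ≈ 11.7 mL/min
|31.8 − 11.7| = 20.1 mL/min

20 mL/min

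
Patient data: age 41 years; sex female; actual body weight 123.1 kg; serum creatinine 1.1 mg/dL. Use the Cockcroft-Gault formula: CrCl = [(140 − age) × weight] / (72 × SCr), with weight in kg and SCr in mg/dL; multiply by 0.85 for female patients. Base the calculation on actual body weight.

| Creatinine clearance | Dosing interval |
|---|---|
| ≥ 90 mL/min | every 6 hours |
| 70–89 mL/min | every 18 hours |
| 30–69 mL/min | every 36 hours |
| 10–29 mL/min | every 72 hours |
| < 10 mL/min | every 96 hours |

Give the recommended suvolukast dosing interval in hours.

every 6 hours

CrCl = (140 − 41) × 123.1 / (72 × 1.1) × 0.85 = 12186.9 / 79.20 × 0.85 ≈ 130.8 mL/min
CrCl ≈ 131 mL/min → bracket ≥ 90 mL/min → every 6 hours.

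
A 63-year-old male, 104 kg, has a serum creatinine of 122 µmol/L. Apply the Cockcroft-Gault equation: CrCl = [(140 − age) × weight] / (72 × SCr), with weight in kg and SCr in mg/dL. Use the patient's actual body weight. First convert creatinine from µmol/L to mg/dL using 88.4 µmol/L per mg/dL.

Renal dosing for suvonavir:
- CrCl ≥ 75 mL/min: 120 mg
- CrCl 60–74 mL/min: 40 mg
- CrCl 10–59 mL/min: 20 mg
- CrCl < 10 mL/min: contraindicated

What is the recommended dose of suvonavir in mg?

120 mg

SCr = 122 / 88.4 = 1.38 mg/dL
CrCl = (140 − 63) × 104 / (72 × 1.38) = 8008.0 / 99.36 ≈ 80.6 mL/min
CrCl ≈ 81 mL/min → bracket ≥ 75 mL/min.
Dose for this bracket: 120 mg.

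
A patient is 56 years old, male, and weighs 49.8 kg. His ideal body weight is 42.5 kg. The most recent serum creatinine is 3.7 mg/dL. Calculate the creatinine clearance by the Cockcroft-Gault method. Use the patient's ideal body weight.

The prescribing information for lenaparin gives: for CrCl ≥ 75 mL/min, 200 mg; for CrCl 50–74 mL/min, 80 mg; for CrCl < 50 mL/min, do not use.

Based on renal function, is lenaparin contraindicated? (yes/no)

yes

CrCl = (140 − 56) × 42.5 / (72 × 3.7) = 3570.0 / 266.40 ≈ 13.4 mL/min
CrCl ≈ 13 mL/min, which is < 50 mL/min.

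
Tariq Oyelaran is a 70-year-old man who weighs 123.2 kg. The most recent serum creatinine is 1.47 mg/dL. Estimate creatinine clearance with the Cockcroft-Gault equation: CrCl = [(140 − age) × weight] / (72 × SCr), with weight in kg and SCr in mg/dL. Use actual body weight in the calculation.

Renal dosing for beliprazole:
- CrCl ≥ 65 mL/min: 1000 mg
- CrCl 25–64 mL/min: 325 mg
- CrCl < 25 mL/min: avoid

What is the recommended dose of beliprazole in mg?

1000 mg

CrCl = (140 − 70) × 123.2 / (72 × 1.47) = 8624.0 / 105.84 ≈ 81.5 mL/min
CrCl ≈ 81 mL/min → bracket ≥ 65 mL/min.
Dose for this bracket: 1000 mg.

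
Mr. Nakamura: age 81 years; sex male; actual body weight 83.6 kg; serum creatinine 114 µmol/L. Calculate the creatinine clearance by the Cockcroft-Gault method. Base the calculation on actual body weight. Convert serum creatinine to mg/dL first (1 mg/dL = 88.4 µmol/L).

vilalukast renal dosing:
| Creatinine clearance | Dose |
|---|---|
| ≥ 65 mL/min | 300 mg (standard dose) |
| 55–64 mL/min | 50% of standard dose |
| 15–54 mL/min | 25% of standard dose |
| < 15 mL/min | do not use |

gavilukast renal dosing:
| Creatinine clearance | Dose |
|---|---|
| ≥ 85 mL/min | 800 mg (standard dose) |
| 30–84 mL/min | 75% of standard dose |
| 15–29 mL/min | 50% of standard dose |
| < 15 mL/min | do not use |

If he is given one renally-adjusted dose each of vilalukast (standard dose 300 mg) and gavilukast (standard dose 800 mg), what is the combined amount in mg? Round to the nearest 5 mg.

675 mg

SCr = 114 / 88.4 = 1.29 mg/dL
CrCl = (140 − 81) × 83.6 / (72 × 1.29) = 4932.4 / 92.88 ≈ 53.1 mL/min
CrCl ≈ 53 mL/min.
vilalukast: 15–54 mL/min → 25% of 300 mg = 75 mg.
gavilukast: 30–84 mL/min → 75% of 800 mg = 600 mg.
Total = 75 + 600 = 675 mg.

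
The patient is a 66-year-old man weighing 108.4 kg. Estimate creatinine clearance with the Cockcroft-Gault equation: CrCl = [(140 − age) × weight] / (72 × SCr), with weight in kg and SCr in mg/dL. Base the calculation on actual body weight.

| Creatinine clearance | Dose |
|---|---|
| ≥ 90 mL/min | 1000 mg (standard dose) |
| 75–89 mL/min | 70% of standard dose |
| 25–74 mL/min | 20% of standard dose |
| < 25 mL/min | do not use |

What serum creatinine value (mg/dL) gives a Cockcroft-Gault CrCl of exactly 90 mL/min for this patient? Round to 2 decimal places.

1.24 mg/dL

Standard dose requires CrCl ≥ 90 mL/min.
Set (140 − 66) × 108.4 / (72 × SCr) = 90
SCr = (140 − 66) × 108.4 / (72 × 90) = 1.238 mg/dL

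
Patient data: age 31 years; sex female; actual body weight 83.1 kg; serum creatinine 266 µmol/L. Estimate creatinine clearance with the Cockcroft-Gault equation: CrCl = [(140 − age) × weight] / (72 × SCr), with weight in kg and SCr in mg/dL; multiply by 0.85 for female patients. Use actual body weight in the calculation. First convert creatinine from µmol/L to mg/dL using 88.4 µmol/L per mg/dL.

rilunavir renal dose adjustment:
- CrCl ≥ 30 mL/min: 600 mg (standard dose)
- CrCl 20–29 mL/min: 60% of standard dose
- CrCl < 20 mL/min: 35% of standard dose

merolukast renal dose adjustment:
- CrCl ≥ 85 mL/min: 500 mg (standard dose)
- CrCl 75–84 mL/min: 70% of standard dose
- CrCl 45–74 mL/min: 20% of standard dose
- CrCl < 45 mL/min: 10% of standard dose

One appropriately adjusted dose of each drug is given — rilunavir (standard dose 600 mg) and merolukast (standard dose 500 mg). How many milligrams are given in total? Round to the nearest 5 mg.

SCr = 266 / 88.4 = 3.009 mg/dL
CrCl = (140 − 31) × 83.1 / (72 × 3.009) × 0.85 = 9057.9 / 216.65 × 0.85 ≈ 35.5 mL/min
CrCl ≈ 36 mL/min.
rilunavir: ≥ 30 mL/min → 100% of 600 mg = 600 mg.
merolukast: < 45 mL/min → 10% of 500 mg = 50 mg.
Total = 600 + 50 = 650 mg.

650 mg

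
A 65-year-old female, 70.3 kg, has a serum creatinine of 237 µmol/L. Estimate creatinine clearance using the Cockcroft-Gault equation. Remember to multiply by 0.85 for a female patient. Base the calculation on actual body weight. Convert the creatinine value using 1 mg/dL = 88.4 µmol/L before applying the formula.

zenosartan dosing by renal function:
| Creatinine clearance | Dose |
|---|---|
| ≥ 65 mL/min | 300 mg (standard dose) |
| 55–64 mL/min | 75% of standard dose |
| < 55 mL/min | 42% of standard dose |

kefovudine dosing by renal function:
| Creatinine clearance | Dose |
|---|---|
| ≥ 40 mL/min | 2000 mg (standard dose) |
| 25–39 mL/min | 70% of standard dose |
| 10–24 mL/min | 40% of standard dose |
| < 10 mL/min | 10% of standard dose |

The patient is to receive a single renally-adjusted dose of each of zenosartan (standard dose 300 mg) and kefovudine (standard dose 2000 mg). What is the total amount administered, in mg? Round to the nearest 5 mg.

SCr = 237 / 88.4 = 2.681 mg/dL
CrCl = (140 − 65) × 70.3 / (72 × 2.681) × 0.85 = 5272.5 / 193.03 × 0.85 ≈ 23.2 mL/min
CrCl ≈ 23 mL/min.
zenosartan: < 55 mL/min → 42% of 300 mg = 126 mg.
kefovudine: 10–24 mL/min → 40% of 2000 mg = 800 mg.
Total = 126 + 800 = 926 mg.

925 mg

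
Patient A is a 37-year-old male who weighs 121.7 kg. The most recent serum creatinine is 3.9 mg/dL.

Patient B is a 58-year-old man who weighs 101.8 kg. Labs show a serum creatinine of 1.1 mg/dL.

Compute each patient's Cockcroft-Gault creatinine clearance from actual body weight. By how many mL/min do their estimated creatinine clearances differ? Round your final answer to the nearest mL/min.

61 mL/min

Patient A: CrCl = (140 − 37) × 121.7 / (72 × 3.9) = 12535.1 / 280.80 ≈ 44.6 mL/min
Patient B: CrCl = (140 − 58) × 101.8 / (72 × 1.1) = 8347.6 / 79.20 ≈ 105.4 mL/min
|44.6 − 105.4| = 60.8 mL/min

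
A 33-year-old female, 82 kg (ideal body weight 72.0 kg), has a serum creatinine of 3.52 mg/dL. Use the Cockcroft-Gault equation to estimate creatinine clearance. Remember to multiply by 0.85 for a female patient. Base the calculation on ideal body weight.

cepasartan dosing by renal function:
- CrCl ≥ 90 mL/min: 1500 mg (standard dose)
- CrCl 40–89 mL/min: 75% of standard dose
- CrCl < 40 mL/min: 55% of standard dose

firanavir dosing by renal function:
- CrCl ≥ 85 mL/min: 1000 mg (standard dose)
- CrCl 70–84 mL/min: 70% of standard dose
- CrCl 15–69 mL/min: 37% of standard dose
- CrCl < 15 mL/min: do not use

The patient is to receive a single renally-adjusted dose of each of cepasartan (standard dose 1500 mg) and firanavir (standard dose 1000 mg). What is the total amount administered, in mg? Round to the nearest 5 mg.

1195 mg

CrCl = (140 − 33) × 72 / (72 × 3.52) × 0.85 = 7704.0 / 253.44 × 0.85 ≈ 25.8 mL/min
CrCl ≈ 26 mL/min.
cepasartan: < 40 mL/min → 55% of 1500 mg = 825 mg.
firanavir: 15–69 mL/min → 37% of 1000 mg = 370 mg.
Total = 825 + 370 = 1195 mg.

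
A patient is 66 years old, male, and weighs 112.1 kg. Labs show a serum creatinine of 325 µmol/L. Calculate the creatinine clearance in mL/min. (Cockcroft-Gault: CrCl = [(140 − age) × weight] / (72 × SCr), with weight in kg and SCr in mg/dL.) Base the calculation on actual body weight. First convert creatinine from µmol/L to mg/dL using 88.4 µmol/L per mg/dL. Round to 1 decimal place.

SCr = 325 / 88.4 = 3.676 mg/dL
CrCl = (140 − 66) × 112.1 / (72 × 3.676) = 8295.4 / 264.67 ≈ 31.3 mL/min

31.3 mL/min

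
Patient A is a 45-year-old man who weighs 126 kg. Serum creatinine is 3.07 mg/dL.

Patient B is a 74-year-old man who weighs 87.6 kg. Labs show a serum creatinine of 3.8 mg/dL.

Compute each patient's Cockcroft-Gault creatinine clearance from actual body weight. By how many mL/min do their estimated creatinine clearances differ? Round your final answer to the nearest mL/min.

Patient A: CrCl = (140 − 45) × 126 / (72 × 3.07) = 11970.0 / 221.04 ≈ 54.2 mL/min
Patient B: CrCl = (140 − 74) × 87.6 / (72 × 3.8) = 5781.6 / 273.60 ≈ 21.1 mL/min
|54.2 − 21.1| = 33.1 mL/min

33 mL/min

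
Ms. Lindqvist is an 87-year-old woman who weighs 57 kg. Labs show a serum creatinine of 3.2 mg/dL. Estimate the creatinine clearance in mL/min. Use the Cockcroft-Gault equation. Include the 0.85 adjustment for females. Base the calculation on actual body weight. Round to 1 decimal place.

11.1 mL/min

CrCl = (140 − 87) × 57 / (72 × 3.2) × 0.85 = 3021.0 / 230.40 × 0.85 ≈ 11.1 mL/min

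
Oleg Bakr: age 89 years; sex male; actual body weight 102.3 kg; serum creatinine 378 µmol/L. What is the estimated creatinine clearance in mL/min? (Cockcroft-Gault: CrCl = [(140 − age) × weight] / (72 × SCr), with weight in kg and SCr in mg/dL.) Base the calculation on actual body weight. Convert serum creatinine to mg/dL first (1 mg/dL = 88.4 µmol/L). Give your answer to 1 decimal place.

16.9 mL/min

SCr = 378 / 88.4 = 4.276 mg/dL
CrCl = (140 − 89) × 102.3 / (72 × 4.276) = 5217.3 / 307.87 ≈ 16.9 mL/min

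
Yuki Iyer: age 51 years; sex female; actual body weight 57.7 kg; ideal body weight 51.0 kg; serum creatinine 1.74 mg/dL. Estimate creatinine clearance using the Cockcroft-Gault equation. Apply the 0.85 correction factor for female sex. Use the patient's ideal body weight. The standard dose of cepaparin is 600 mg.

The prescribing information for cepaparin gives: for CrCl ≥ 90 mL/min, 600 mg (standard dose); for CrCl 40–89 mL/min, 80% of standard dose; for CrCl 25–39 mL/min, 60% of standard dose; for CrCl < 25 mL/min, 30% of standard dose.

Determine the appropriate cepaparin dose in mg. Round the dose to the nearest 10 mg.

360 mg

CrCl = (140 − 51) × 51 / (72 × 1.74) × 0.85 = 4539.0 / 125.28 × 0.85 ≈ 30.8 mL/min
CrCl ≈ 31 mL/min → bracket 25–39 mL/min.
60% of 600 mg = 360 mg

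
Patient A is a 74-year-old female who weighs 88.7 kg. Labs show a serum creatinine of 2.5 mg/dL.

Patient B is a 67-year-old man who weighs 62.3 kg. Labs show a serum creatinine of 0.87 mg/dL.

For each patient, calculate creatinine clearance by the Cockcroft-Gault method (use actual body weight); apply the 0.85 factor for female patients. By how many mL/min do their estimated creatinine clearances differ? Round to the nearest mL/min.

45 mL/min

Patient A: CrCl = (140 − 74) × 88.7 / (72 × 2.5) × 0.85 = 5854.2 / 180.00 × 0.85 ≈ 27.6 mL/min
Patient B: CrCl = (140 − 67) × 62.3 / (72 × 0.87) = 4547.9 / 62.64 ≈ 72.6 mL/min
|27.6 − 72.6| = 45.0 mL/min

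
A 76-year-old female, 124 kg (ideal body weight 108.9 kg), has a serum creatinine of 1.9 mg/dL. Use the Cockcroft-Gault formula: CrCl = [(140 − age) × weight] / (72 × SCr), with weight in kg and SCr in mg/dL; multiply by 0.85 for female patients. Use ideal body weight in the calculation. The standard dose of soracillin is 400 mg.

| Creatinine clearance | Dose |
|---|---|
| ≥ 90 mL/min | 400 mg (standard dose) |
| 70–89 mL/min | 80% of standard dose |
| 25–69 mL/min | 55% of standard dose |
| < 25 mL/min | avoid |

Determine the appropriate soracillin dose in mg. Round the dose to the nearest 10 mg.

CrCl = (140 − 76) × 108.9 / (72 × 1.9) × 0.85 = 6969.6 / 136.80 × 0.85 ≈ 43.3 mL/min
CrCl ≈ 43 mL/min → bracket 25–69 mL/min.
55% of 400 mg = 220 mg

220 mg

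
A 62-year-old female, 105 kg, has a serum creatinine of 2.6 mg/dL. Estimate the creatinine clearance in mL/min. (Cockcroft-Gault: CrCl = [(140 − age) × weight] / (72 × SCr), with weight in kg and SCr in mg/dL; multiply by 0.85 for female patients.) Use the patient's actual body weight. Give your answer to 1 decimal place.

CrCl = (140 − 62) × 105 / (72 × 2.6) × 0.85 = 8190.0 / 187.20 × 0.85 ≈ 37.2 mL/min

37.2 mL/min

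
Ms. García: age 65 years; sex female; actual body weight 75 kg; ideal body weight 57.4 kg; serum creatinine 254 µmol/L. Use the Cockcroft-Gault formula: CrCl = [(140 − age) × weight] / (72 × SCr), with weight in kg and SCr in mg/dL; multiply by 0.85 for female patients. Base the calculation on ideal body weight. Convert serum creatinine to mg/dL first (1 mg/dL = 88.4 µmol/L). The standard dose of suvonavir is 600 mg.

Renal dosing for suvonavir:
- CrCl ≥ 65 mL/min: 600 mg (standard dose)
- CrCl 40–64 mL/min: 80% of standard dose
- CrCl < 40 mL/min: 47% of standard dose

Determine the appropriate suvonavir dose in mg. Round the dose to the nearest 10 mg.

SCr = 254 / 88.4 = 2.873 mg/dL
CrCl = (140 − 65) × 57.4 / (72 × 2.873) × 0.85 = 4305.0 / 206.86 × 0.85 ≈ 17.7 mL/min
CrCl ≈ 18 mL/min → bracket < 40 mL/min.
47% of 600 mg = 282 mg → 280 mg

280 mg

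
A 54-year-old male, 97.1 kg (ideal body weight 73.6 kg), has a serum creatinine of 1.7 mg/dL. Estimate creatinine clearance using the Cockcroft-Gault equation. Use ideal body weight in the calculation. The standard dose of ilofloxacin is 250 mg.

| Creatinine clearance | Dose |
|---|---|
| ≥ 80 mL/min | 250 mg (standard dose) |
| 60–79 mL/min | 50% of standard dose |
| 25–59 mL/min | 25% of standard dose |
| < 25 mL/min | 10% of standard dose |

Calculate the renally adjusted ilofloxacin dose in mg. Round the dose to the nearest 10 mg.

60 mg

CrCl = (140 − 54) × 73.6 / (72 × 1.7) = 6329.6 / 122.40 ≈ 51.7 mL/min
CrCl ≈ 52 mL/min → bracket 25–59 mL/min.
25% of 250 mg = 62.5 mg → 60 mg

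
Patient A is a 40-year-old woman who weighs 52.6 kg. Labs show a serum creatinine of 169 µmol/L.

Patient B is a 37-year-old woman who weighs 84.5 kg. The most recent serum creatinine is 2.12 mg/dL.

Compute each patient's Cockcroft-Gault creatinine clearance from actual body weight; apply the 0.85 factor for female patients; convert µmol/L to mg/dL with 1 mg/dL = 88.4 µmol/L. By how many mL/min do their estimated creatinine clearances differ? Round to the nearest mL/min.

16 mL/min

Patient A: SCr = 169 / 88.4 = 1.912 mg/dL
Patient A: CrCl = (140 − 40) × 52.6 / (72 × 1.912) × 0.85 = 5260.0 / 137.66 × 0.85 ≈ 32.5 mL/min
Patient B: CrCl = (140 − 37) × 84.5 / (72 × 2.12) × 0.85 = 8703.5 / 152.64 × 0.85 ≈ 48.5 mL/min
|32.5 − 48.5| = 16.0 mL/min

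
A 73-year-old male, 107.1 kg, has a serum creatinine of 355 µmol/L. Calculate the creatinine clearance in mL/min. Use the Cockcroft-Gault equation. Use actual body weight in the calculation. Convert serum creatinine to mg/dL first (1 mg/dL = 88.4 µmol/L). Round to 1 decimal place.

SCr = 355 / 88.4 = 4.016 mg/dL
CrCl = (140 − 73) × 107.1 / (72 × 4.016) = 7175.7 / 289.15 ≈ 24.8 mL/min

24.8 mL/min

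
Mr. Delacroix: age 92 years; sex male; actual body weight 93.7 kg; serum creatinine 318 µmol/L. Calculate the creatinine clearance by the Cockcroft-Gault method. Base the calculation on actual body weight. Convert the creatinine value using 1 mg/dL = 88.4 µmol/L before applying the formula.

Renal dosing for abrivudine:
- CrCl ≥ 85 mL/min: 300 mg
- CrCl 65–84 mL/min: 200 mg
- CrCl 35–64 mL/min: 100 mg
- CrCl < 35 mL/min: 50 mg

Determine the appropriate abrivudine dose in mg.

50 mg

SCr = 318 / 88.4 = 3.597 mg/dL
CrCl = (140 − 92) × 93.7 / (72 × 3.597) = 4497.6 / 258.98 ≈ 17.4 mL/min
CrCl ≈ 17 mL/min → bracket < 35 mL/min.
Dose for this bracket: 50 mg.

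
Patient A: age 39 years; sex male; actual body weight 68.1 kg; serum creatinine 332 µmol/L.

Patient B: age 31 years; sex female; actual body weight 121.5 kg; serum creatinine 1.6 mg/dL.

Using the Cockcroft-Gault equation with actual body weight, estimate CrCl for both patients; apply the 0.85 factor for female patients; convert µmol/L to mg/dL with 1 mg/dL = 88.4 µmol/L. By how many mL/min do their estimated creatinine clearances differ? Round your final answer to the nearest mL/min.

72 mL/min

Patient A: SCr = 332 / 88.4 = 3.756 mg/dL
Patient A: CrCl = (140 − 39) × 68.1 / (72 × 3.756) = 6878.1 / 270.43 ≈ 25.4 mL/min
Patient B: CrCl = (140 − 31) × 121.5 / (72 × 1.6) × 0.85 = 13243.5 / 115.20 × 0.85 ≈ 97.7 mL/min
|25.4 − 97.7| = 72.3 mL/min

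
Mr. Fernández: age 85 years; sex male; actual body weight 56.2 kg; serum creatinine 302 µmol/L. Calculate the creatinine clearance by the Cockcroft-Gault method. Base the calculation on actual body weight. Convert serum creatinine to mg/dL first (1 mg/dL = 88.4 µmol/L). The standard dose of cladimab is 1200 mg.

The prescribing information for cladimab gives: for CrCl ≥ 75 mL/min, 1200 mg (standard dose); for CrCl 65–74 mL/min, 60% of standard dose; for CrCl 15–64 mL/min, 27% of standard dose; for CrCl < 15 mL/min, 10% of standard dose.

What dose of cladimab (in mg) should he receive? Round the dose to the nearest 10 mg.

SCr = 302 / 88.4 = 3.416 mg/dL
CrCl = (140 − 85) × 56.2 / (72 × 3.416) = 3091.0 / 245.95 ≈ 12.6 mL/min
CrCl ≈ 13 mL/min → bracket < 15 mL/min.
10% of 1200 mg = 120 mg

120 mg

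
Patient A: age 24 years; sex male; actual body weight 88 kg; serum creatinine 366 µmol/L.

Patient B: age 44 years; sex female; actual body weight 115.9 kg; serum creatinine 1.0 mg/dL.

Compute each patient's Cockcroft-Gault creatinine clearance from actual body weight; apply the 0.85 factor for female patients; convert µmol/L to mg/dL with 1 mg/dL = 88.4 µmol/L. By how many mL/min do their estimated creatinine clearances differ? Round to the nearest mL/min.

97 mL/min

Patient A: SCr = 366 / 88.4 = 4.14 mg/dL
Patient A: CrCl = (140 − 24) × 88 / (72 × 4.14) = 10208.0 / 298.08 ≈ 34.2 mL/min
Patient B: CrCl = (140 − 44) × 115.9 / (72 × 1) × 0.85 = 11126.4 / 72.00 × 0.85 ≈ 131.4 mL/min
|34.2 − 131.4| = 97.2 mL/min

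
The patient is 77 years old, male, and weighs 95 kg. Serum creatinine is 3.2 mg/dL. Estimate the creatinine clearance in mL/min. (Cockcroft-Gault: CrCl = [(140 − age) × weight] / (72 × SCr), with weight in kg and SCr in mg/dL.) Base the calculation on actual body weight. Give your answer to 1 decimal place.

26.0 mL/min

CrCl = (140 − 77) × 95 / (72 × 3.2) = 5985.0 / 230.40 ≈ 26.0 mL/min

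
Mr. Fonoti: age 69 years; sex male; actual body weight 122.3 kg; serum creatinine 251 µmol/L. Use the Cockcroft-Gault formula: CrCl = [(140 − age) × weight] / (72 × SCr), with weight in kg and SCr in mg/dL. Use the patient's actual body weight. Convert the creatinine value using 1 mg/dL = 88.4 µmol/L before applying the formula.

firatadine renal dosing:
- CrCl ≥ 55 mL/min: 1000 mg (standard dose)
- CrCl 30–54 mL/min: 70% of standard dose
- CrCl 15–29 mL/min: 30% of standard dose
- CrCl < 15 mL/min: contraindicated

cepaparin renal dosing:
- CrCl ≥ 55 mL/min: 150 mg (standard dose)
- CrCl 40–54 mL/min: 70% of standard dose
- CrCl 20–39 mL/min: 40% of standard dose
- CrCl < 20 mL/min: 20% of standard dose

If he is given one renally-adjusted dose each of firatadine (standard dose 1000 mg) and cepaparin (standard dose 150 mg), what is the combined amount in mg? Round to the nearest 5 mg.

805 mg

SCr = 251 / 88.4 = 2.839 mg/dL
CrCl = (140 − 69) × 122.3 / (72 × 2.839) = 8683.3 / 204.41 ≈ 42.5 mL/min
CrCl ≈ 42 mL/min.
firatadine: 30–54 mL/min → 70% of 1000 mg = 700 mg.
cepaparin: 40–54 mL/min → 70% of 150 mg = 105 mg.
Total = 700 + 105 = 805 mg.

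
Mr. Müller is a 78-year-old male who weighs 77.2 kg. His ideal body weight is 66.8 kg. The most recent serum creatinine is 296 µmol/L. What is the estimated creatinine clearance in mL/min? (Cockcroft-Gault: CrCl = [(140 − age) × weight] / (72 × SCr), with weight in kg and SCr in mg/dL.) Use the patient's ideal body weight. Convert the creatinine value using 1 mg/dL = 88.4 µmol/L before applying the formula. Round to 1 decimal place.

SCr = 296 / 88.4 = 3.348 mg/dL
CrCl = (140 − 78) × 66.8 / (72 × 3.348) = 4141.6 / 241.06 ≈ 17.2 mL/min

17.2 mL/min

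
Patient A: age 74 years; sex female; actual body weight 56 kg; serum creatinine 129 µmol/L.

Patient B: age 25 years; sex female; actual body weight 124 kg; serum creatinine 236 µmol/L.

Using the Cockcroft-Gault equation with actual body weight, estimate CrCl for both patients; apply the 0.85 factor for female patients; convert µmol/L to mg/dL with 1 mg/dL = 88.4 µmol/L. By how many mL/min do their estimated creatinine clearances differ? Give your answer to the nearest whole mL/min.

33 mL/min

Patient A: SCr = 129 / 88.4 = 1.459 mg/dL
Patient A: CrCl = (140 − 74) × 56 / (72 × 1.459) × 0.85 = 3696.0 / 105.05 × 0.85 ≈ 29.9 mL/min
Patient B: SCr = 236 / 88.4 = 2.67 mg/dL
Patient B: CrCl = (140 − 25) × 124 / (72 × 2.67) × 0.85 = 14260.0 / 192.24 × 0.85 ≈ 63.1 mL/min
|29.9 − 63.1| = 33.2 mL/min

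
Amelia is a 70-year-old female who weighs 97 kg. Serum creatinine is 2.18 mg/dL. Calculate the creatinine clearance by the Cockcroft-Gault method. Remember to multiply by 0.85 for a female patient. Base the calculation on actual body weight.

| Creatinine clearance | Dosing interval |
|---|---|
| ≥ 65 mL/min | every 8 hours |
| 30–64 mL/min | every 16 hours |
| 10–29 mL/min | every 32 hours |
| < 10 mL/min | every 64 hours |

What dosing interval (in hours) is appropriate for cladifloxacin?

CrCl = (140 − 70) × 97 / (72 × 2.18) × 0.85 = 6790.0 / 156.96 × 0.85 ≈ 36.8 mL/min
CrCl ≈ 37 mL/min → bracket 30–64 mL/min → every 16 hours.

every 16 hours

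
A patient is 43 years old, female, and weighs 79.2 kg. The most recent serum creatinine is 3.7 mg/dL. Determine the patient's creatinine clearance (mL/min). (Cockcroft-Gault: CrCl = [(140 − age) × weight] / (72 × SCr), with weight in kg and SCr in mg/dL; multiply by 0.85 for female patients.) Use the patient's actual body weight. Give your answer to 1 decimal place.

CrCl = (140 − 43) × 79.2 / (72 × 3.7) × 0.85 = 7682.4 / 266.40 × 0.85 ≈ 24.5 mL/min

24.5 mL/min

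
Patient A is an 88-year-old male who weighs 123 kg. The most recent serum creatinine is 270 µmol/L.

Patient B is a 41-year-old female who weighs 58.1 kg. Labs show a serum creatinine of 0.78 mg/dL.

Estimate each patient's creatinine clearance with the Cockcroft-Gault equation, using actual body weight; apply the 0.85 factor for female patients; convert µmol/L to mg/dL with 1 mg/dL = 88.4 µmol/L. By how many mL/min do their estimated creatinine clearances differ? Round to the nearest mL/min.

Patient A: SCr = 270 / 88.4 = 3.054 mg/dL
Patient A: CrCl = (140 − 88) × 123 / (72 × 3.054) = 6396.0 / 219.89 ≈ 29.1 mL/min
Patient B: CrCl = (140 − 41) × 58.1 / (72 × 0.78) × 0.85 = 5751.9 / 56.16 × 0.85 ≈ 87.1 mL/min
|29.1 − 87.1| = 58.0 mL/min

58 mL/min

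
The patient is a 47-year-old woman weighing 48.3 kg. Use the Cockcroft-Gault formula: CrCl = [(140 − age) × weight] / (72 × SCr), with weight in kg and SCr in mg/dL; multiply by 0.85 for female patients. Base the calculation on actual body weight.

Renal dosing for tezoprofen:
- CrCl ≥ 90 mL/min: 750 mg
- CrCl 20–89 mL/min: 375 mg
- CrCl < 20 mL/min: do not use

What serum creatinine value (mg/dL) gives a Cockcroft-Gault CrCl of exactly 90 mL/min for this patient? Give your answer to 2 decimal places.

0.59 mg/dL

Standard dose requires CrCl ≥ 90 mL/min.
Set (140 − 47) × 48.3 × 0.85 / (72 × SCr) = 90
SCr = (140 − 47) × 48.3 × 0.85 / (72 × 90) = 0.589 mg/dL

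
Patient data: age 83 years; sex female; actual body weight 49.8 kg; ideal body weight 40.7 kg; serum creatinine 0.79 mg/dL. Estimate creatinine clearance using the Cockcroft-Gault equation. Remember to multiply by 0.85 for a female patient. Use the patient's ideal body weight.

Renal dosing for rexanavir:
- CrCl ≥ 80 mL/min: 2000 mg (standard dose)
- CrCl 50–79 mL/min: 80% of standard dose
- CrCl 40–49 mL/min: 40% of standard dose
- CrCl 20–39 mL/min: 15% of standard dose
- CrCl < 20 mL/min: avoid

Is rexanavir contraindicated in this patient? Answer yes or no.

no

CrCl = (140 − 83) × 40.7 / (72 × 0.79) × 0.85 = 2319.9 / 56.88 × 0.85 ≈ 34.7 mL/min
CrCl ≈ 35 mL/min, which is ≥ 20 mL/min.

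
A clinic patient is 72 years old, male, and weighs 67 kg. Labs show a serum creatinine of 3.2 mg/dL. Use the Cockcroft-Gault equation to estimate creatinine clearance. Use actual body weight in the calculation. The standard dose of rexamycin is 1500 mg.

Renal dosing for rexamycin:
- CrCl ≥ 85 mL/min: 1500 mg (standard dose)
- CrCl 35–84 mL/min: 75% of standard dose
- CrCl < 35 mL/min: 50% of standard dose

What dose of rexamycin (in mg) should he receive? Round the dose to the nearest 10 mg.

750 mg

CrCl = (140 − 72) × 67 / (72 × 3.2) = 4556.0 / 230.40 ≈ 19.8 mL/min
CrCl ≈ 20 mL/min → bracket < 35 mL/min.
50% of 1500 mg = 750 mg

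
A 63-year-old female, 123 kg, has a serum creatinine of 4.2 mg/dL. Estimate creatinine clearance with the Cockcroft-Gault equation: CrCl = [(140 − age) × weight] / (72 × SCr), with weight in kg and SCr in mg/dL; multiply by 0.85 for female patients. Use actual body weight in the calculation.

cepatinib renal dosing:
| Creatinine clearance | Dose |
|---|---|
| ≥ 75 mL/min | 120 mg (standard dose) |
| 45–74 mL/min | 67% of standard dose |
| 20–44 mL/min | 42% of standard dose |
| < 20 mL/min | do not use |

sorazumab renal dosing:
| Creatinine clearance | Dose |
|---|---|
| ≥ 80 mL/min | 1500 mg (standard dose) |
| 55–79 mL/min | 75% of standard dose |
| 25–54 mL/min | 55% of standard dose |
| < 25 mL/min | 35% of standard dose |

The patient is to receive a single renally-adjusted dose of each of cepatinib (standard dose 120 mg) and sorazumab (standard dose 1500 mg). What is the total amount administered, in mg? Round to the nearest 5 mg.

CrCl = (140 − 63) × 123 / (72 × 4.2) × 0.85 = 9471.0 / 302.40 × 0.85 ≈ 26.6 mL/min
CrCl ≈ 27 mL/min.
cepatinib: 20–44 mL/min → 42% of 120 mg = 50.4 mg.
sorazumab: 25–54 mL/min → 55% of 1500 mg = 825 mg.
Total = 50.4 + 825 = 875.4 mg.

875 mg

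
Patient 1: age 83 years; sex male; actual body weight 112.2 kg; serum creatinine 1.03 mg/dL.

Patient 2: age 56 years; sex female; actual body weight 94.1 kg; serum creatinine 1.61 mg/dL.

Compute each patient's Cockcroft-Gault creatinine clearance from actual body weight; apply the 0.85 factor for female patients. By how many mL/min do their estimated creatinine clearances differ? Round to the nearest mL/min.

28 mL/min

Patient 1: CrCl = (140 − 83) × 112.2 / (72 × 1.03) = 6395.4 / 74.16 ≈ 86.2 mL/min
Patient 2: CrCl = (140 − 56) × 94.1 / (72 × 1.61) × 0.85 = 7904.4 / 115.92 × 0.85 ≈ 58.0 mL/min
|86.2 − 58.0| = 28.2 mL/min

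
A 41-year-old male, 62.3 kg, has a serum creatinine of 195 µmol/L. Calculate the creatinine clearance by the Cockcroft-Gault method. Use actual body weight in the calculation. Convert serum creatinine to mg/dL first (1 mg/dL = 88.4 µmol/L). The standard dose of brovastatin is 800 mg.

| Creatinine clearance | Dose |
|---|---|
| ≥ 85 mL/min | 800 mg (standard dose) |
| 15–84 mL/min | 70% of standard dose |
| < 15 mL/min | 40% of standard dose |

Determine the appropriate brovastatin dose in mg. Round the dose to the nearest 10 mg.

560 mg

SCr = 195 / 88.4 = 2.206 mg/dL
CrCl = (140 − 41) × 62.3 / (72 × 2.206) = 6167.7 / 158.83 ≈ 38.8 mL/min
CrCl ≈ 39 mL/min → bracket 15–84 mL/min.
70% of 800 mg = 560 mg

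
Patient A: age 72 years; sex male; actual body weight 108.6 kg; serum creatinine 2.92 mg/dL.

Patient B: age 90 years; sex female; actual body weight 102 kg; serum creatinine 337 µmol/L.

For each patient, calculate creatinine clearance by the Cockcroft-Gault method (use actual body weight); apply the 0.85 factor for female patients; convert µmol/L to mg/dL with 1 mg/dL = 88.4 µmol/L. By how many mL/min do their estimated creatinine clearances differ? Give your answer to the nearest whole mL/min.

19 mL/min

Patient A: CrCl = (140 − 72) × 108.6 / (72 × 2.92) = 7384.8 / 210.24 ≈ 35.1 mL/min
Patient B: SCr = 337 / 88.4 = 3.812 mg/dL
Patient B: CrCl = (140 − 90) × 102 / (72 × 3.812) × 0.85 = 5100.0 / 274.46 × 0.85 ≈ 15.8 mL/min
|35.1 − 15.8| = 19.3 mL/min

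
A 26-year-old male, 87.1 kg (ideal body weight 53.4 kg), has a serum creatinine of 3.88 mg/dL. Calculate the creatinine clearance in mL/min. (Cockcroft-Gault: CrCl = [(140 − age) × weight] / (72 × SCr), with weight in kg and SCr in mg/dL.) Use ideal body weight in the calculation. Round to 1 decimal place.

21.8 mL/min

CrCl = (140 − 26) × 53.4 / (72 × 3.88) = 6087.6 / 279.36 ≈ 21.8 mL/min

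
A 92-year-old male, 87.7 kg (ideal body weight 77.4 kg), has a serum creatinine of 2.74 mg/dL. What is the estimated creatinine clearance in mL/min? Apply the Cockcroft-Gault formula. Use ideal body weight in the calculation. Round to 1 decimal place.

CrCl = (140 − 92) × 77.4 / (72 × 2.74) = 3715.2 / 197.28 ≈ 18.8 mL/min

18.8 mL/min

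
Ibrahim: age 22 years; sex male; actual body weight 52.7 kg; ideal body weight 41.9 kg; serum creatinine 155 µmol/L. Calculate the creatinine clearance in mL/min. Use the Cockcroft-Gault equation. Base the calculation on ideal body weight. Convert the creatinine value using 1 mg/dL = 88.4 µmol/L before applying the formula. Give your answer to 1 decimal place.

39.2 mL/min

SCr = 155 / 88.4 = 1.753 mg/dL
CrCl = (140 − 22) × 41.9 / (72 × 1.753) = 4944.2 / 126.22 ≈ 39.2 mL/min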